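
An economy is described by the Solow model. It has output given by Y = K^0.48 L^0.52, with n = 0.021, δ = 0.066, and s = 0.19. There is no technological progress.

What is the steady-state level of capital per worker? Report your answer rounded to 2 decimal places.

Steady state requires s·f(k) = (n + δ)·k, i.e. s·k^α = (n + δ)·k.
Rearranging, k^(1−α) = s / (n + δ).
k^0.52 = 0.19 / (0.021 + 0.066) = 0.19 / 0.087 = 2.1839
k* = 2.1839^(1/0.52) ≈ 4.4913

k* = 4.49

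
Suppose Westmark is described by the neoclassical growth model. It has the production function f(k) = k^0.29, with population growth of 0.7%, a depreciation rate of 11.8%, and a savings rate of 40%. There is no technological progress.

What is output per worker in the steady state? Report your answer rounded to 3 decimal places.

y* = 1.608

At the steady state, Δk = 0, so s·k^α = (n + δ)·k.
Rearranging, k^(1−α) = s / (n + δ).
k^0.71 = 0.40 / (0.007 + 0.118) = 0.40 / 0.125 = 3.2000
k* = 3.2000^(1/0.71) ≈ 5.1461
y* = (k*)^α = 5.1461^0.29 ≈ 1.6082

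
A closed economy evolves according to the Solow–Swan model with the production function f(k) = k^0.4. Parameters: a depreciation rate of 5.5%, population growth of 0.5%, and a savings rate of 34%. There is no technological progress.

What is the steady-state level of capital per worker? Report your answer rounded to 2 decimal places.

k* ≈ 18.01

At the steady state, Δk = 0, so s·k^α = (n + δ)·k.
Rearranging, k^(1−α) = s / (n + δ).
k^0.6 = 0.34 / (0.005 + 0.055) = 0.34 / 0.060 = 5.6667
k* = 5.6667^(1/0.6) ≈ 18.0115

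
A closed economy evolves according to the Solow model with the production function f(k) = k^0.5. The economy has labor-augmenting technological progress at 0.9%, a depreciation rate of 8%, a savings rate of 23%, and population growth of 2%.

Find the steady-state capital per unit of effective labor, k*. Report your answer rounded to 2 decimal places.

At the steady state, Δk = 0, so s·k^α = (n + g + δ)·k.
Dividing both sides by k: k^(1−α) = s / (n + g + δ).
k^0.5 = 0.23 / (0.020 + 0.009 + 0.080) = 0.23 / 0.109 = 2.1101
k* = 2.1101^(1/0.5) ≈ 4.4525

k* = 4.45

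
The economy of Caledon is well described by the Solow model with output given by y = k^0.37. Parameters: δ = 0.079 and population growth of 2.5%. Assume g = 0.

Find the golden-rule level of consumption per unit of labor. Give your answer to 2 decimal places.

c_gold ≈ 1.33

At the golden rule, f'(k) = n + δ, so α·k^(α−1) = n + δ and k_gold = (α/(n + δ))^(1/(1−α)).
k_gold = (0.37/0.104)^(1/0.63) = 3.5577^1.5873 ≈ 7.4967
c_gold = f(k_gold) − (n + δ)·k_gold = 2.1072 − 0.104×7.4967 ≈ 1.3275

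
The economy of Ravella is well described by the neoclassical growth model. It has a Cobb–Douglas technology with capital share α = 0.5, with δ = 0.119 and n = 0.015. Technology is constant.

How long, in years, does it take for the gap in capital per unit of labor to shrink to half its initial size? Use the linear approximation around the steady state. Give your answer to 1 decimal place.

Near the steady state the convergence rate is λ = (1 − α)(n + δ).
λ = (1 − 0.5) × 0.134 = 0.5 × 0.134 = 0.0670
Half-life = ln 2 / λ = 0.6931 / 0.0670 ≈ 10.34 years

t_½ ≈ 10.3 years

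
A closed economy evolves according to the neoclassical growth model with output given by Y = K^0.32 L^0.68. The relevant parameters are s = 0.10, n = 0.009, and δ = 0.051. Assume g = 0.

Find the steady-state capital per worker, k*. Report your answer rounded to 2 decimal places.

k* ≈ 2.12

At the steady state, Δk = 0, so s·k^α = (n + δ)·k.
Rearranging, k^(1−α) = s / (n + δ).
k^0.68 = 0.10 / (0.009 + 0.051) = 0.10 / 0.060 = 1.6667
k* = 1.6667^(1/0.68) ≈ 2.1196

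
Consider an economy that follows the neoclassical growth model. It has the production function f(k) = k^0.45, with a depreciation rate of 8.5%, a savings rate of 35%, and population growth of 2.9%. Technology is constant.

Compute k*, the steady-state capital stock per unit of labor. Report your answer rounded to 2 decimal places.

k* = 7.69

At the steady state, Δk = 0, so s·k^α = (n + δ)·k.
Dividing both sides by k: k^(1−α) = s / (n + δ).
k^0.55 = 0.35 / (0.029 + 0.085) = 0.35 / 0.114 = 3.0702
k* = 3.0702^(1/0.55) ≈ 7.6870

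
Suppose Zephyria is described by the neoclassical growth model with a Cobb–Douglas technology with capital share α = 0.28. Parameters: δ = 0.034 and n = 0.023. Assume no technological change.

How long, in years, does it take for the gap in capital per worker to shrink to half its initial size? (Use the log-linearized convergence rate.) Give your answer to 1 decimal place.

half-life ≈ 16.9 years

Near the steady state the convergence rate is λ = (1 − α)(n + δ).
λ = (1 − 0.28) × 0.057 = 0.72 × 0.057 = 0.04104
Half-life = ln 2 / λ = 0.6931 / 0.04104 ≈ 16.89 years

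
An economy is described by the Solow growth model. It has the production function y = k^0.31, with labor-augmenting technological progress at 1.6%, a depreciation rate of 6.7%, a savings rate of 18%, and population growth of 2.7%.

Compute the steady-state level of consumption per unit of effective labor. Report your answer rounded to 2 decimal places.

c* = 1.02

At the steady state, Δk = 0, so s·k^α = (n + g + δ)·k.
Rearranging, k^(1−α) = s / (n + g + δ).
k^0.69 = 0.18 / (0.027 + 0.016 + 0.067) = 0.18 / 0.110 = 1.6364
k* = 1.6364^(1/0.69) ≈ 2.0417
y* = (k*)^α = 2.0417^0.31 ≈ 1.2477
c* = (1 − s)·y* = (1 − 0.18) × 1.2477 ≈ 1.0231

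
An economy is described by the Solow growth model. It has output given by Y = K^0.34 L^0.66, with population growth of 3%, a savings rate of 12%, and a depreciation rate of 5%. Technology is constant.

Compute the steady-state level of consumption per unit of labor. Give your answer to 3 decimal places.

c* = 1.084

At the steady state, Δk = 0, so s·k^α = (n + δ)·k.
Rearranging, k^(1−α) = s / (n + δ).
k^0.66 = 0.12 / (0.030 + 0.050) = 0.12 / 0.080 = 1.5000
k* = 1.5000^(1/0.66) ≈ 1.8484
y* = (k*)^α = 1.8484^0.34 ≈ 1.2323
c* = (1 − s)·y* = (1 − 0.12) × 1.2323 ≈ 1.0844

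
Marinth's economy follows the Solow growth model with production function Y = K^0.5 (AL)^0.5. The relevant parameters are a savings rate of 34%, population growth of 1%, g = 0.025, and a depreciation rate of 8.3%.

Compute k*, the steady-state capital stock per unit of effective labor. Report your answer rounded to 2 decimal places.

k* = 8.30

At the steady state, Δk = 0, so s·k^α = (n + g + δ)·k.
Rearranging, k^(1−α) = s / (n + g + δ).
k^0.5 = 0.34 / (0.010 + 0.025 + 0.083) = 0.34 / 0.118 = 2.8814
k* = 2.8814^(1/0.5) ≈ 8.3025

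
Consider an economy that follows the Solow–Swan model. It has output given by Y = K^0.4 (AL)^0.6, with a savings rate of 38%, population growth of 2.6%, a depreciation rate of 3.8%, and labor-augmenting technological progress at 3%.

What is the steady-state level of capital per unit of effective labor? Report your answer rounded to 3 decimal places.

In steady state, investment equals break-even investment: s·k^α = (n + g + δ)·k.
Rearranging, k^(1−α) = s / (n + g + δ).
k^0.6 = 0.38 / (0.026 + 0.030 + 0.038) = 0.38 / 0.094 = 4.0426
k* = 4.0426^(1/0.6) ≈ 10.2589

k* = 10.259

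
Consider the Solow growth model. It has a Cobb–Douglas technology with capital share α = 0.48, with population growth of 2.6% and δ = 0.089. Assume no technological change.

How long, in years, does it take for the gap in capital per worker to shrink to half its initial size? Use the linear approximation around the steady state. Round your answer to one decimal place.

Near the steady state the convergence rate is λ = (1 − α)(n + δ).
λ = (1 − 0.48) × 0.115 = 0.52 × 0.115 = 0.0598
Half-life = ln 2 / λ = 0.6931 / 0.0598 ≈ 11.59 years

about 11.6 years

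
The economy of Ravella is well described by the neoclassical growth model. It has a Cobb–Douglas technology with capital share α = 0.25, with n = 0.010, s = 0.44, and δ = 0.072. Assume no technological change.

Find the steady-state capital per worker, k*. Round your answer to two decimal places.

k* = 9.39

Steady state requires s·f(k) = (n + δ)·k, i.e. s·k^α = (n + δ)·k.
Rearranging, k^(1−α) = s / (n + δ).
k^0.75 = 0.44 / (0.010 + 0.072) = 0.44 / 0.082 = 5.3659
k* = 5.3659^(1/0.75) ≈ 9.3941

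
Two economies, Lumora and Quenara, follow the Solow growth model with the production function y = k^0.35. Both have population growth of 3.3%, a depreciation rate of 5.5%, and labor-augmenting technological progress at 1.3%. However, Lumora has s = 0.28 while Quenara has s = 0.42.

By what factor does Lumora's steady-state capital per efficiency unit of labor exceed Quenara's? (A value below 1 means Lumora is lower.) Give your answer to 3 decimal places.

Steady-state k* = [s/(n + g + δ)]^(1/(1−α)), so the ratio is [ (s_L/(n + g + δ)_L) / (s_Q/(n + g + δ)_Q) ]^1.5385.
s_L/(n + g + δ)_L = 0.28/0.101 = 2.7723; s_Q/(n + g + δ)_Q = 0.42/0.101 = 4.1584.
Ratio = (2.7723/4.1584)^1.5385 = 0.6667^1.5385 ≈ 0.5359

k*_L / k*_Q ≈ 0.536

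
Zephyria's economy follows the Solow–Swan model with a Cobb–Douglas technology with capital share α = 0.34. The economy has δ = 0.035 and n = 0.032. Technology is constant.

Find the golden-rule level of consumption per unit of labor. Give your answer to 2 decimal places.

At the golden rule, f'(k) = n + δ, so α·k^(α−1) = n + δ and k_gold = (α/(n + δ))^(1/(1−α)).
k_gold = (0.34/0.067)^(1/0.66) = 5.0746^1.5152 ≈ 11.7172
c_gold = f(k_gold) − (n + δ)·k_gold = 2.3089 − 0.067×11.7172 ≈ 1.5238

c_gold ≈ 1.52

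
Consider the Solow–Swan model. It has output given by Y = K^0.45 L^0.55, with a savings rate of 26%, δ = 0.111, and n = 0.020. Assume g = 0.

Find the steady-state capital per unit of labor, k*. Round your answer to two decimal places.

Steady state requires s·f(k) = (n + δ)·k, i.e. s·k^α = (n + δ)·k.
Rearranging, k^(1−α) = s / (n + δ).
k^0.55 = 0.26 / (0.020 + 0.111) = 0.26 / 0.131 = 1.9847
k* = 1.9847^(1/0.55) ≈ 3.4775

k* = 3.48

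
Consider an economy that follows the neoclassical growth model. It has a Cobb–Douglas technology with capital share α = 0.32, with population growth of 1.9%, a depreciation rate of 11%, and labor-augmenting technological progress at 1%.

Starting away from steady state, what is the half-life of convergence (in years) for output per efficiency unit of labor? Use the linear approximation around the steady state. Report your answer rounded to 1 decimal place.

t_½ ≈ 7.3 years

Near the steady state the convergence rate is λ = (1 − α)(n + g + δ).
λ = (1 − 0.32) × 0.139 = 0.68 × 0.139 = 0.09452
Half-life = ln 2 / λ = 0.6931 / 0.09452 ≈ 7.33 years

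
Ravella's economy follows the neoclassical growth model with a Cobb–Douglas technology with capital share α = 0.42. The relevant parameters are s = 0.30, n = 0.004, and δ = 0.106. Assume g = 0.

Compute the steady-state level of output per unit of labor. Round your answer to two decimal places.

y* ≈ 2.07

Steady state requires s·f(k) = (n + δ)·k, i.e. s·k^α = (n + δ)·k.
Rearranging, k^(1−α) = s / (n + δ).
k^0.58 = 0.30 / (0.004 + 0.106) = 0.30 / 0.110 = 2.7273
k* = 2.7273^(1/0.58) ≈ 5.6398
y* = (k*)^α = 5.6398^0.42 ≈ 2.0679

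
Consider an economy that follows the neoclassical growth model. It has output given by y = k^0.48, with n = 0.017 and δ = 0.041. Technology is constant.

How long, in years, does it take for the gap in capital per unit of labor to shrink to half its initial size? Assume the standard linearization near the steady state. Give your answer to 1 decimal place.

Near the steady state the convergence rate is λ = (1 − α)(n + δ).
λ = (1 − 0.48) × 0.058 = 0.52 × 0.058 = 0.03016
Half-life = ln 2 / λ = 0.6931 / 0.03016 ≈ 22.98 years

half-life ≈ 23.0 years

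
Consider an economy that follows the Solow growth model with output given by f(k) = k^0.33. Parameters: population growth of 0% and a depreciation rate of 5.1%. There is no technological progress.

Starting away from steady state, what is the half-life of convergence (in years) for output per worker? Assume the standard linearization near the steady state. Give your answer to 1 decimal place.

Near the steady state the convergence rate is λ = (1 − α)(n + δ).
λ = (1 − 0.33) × 0.051 = 0.67 × 0.051 = 0.03417
Half-life = ln 2 / λ = 0.6931 / 0.03417 ≈ 20.28 years

about 20.3 years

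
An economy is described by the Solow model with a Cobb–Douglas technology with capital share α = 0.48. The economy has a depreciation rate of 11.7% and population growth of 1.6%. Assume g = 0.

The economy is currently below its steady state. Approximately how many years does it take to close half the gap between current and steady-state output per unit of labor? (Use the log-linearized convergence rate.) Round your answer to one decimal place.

Near the steady state the convergence rate is λ = (1 − α)(n + δ).
λ = (1 − 0.48) × 0.133 = 0.52 × 0.133 = 0.06916
Half-life = ln 2 / λ = 0.6931 / 0.06916 ≈ 10.02 years

about 10.0 years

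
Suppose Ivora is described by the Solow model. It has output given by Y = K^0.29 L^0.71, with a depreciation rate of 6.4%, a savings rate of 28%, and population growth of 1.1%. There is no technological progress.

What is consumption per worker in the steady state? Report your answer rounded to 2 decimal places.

In steady state, investment equals break-even investment: s·k^α = (n + δ)·k.
Dividing both sides by k: k^(1−α) = s / (n + δ).
k^0.71 = 0.28 / (0.011 + 0.064) = 0.28 / 0.075 = 3.7333
k* = 3.7333^(1/0.71) ≈ 6.3939
y* = (k*)^α = 6.3939^0.29 ≈ 1.7127
c* = (1 − s)·y* = (1 − 0.28) × 1.7127 ≈ 1.2331

c* ≈ 1.23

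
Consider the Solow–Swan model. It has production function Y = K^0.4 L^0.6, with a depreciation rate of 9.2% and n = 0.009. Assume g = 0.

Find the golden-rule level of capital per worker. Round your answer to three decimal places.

The golden rule sets f'(k) = n + δ, i.e. α·k^(α−1) = n + δ.
So k^(1−α) = α / (n + δ) = 0.4 / 0.101 = 3.9604.
k_gold = 3.9604^(1/0.6) ≈ 9.9136

k_gold ≈ 9.914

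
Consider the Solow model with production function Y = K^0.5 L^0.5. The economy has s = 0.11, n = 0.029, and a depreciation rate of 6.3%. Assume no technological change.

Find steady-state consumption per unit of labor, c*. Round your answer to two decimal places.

In steady state, investment equals break-even investment: s·k^α = (n + δ)·k.
Rearranging, k^(1−α) = s / (n + δ).
k^0.5 = 0.11 / (0.029 + 0.063) = 0.11 / 0.092 = 1.1957
k* = 1.1957^(1/0.5) ≈ 1.4297
y* = (k*)^α = 1.4297^0.5 ≈ 1.1957
c* = (1 − s)·y* = (1 − 0.11) × 1.1957 ≈ 1.0642

c* ≈ 1.06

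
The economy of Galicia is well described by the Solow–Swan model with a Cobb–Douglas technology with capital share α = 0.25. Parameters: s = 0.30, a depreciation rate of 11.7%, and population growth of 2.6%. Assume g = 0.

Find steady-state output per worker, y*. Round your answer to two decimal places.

y* = 1.28

Steady state requires s·f(k) = (n + δ)·k, i.e. s·k^α = (n + δ)·k.
Rearranging, k^(1−α) = s / (n + δ).
k^0.75 = 0.30 / (0.026 + 0.117) = 0.30 / 0.143 = 2.0979
k* = 2.0979^(1/0.75) ≈ 2.6856
y* = (k*)^α = 2.6856^0.25 ≈ 1.2801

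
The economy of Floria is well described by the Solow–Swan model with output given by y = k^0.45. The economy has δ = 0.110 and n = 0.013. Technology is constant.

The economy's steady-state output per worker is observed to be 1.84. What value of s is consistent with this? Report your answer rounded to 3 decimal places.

At the steady state, Δk = 0, so s·k^α = (n + δ)·k.
Since y* = [s/(n + δ)]^(α/(1−α)), we have s/(n + δ) = (y*)^((1−α)/α) = 1.84^1.2222 = 2.1070.
Therefore s = 2.1070 × (n + δ) = 2.1070 × 0.123 = 0.2592.

s ≈ 0.259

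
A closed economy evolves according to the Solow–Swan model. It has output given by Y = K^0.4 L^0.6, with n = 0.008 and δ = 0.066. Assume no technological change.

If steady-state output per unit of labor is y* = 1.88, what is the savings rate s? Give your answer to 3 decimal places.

In steady state, investment equals break-even investment: s·k^α = (n + δ)·k.
Since y* = [s/(n + δ)]^(α/(1−α)), we have s/(n + δ) = (y*)^((1−α)/α) = 1.88^1.5 = 2.5777.
Therefore s = 2.5777 × (n + δ) = 2.5777 × 0.074 = 0.1907.

s ≈ 0.191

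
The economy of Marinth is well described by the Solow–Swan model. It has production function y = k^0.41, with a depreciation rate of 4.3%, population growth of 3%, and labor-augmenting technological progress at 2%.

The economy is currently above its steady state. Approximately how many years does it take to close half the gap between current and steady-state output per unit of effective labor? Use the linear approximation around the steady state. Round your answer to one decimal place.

Near the steady state the convergence rate is λ = (1 − α)(n + g + δ).
λ = (1 − 0.41) × 0.093 = 0.59 × 0.093 = 0.05487
Half-life = ln 2 / λ = 0.6931 / 0.05487 ≈ 12.63 years

t_½ ≈ 12.6 years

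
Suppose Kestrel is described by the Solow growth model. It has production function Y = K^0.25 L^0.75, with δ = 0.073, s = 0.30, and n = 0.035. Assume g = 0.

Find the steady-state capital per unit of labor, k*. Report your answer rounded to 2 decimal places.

In steady state, investment equals break-even investment: s·k^α = (n + δ)·k.
Rearranging, k^(1−α) = s / (n + δ).
k^0.75 = 0.30 / (0.035 + 0.073) = 0.30 / 0.108 = 2.7778
k* = 2.7778^(1/0.75) ≈ 3.9048

k* = 3.90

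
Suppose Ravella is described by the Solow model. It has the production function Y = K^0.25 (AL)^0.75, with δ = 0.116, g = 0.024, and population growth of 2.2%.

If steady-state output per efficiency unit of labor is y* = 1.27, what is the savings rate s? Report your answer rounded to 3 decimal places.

s ≈ 0.332

Steady state requires s·f(k) = (n + g + δ)·k, i.e. s·k^α = (n + g + δ)·k.
Since y* = [s/(n + g + δ)]^(α/(1−α)), we have s/(n + g + δ) = (y*)^((1−α)/α) = 1.27^3 = 2.0484.
Therefore s = 2.0484 × (n + g + δ) = 2.0484 × 0.162 = 0.3318.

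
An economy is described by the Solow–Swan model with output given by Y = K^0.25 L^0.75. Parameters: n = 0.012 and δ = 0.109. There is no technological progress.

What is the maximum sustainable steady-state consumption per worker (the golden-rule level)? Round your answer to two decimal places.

At the golden rule, f'(k) = n + δ, so α·k^(α−1) = n + δ and k_gold = (α/(n + δ))^(1/(1−α)).
k_gold = (0.25/0.121)^(1/0.75) = 2.0661^1.3333 ≈ 2.6314
c_gold = f(k_gold) − (n + δ)·k_gold = 1.2736 − 0.121×2.6314 ≈ 0.9552

c_gold ≈ 0.96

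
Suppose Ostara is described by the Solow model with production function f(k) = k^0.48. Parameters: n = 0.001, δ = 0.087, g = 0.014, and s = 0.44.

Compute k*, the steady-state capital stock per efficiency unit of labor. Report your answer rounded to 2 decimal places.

At the steady state, Δk = 0, so s·k^α = (n + g + δ)·k.
Rearranging, k^(1−α) = s / (n + g + δ).
k^0.52 = 0.44 / (0.001 + 0.014 + 0.087) = 0.44 / 0.102 = 4.3137
k* = 4.3137^(1/0.52) ≈ 16.6290

k* = 16.63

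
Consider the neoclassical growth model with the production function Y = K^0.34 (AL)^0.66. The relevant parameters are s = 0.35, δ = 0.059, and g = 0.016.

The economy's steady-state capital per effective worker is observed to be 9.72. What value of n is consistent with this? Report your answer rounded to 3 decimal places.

Steady state requires s·f(k) = (n + g + δ)·k, i.e. s·k^α = (n + g + δ)·k.
So s / (n + g + δ) = (k*)^(1−α) = 9.72^0.66 = 4.4860.
Therefore n + g + δ = s / 4.4860 = 0.35 / 4.4860 = 0.0780, so n = 0.0780 − 0.075 = 0.0030.

n ≈ 0.003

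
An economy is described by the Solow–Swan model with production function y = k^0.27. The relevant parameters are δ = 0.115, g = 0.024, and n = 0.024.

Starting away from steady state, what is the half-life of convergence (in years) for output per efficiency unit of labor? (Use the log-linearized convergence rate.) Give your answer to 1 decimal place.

Near the steady state the convergence rate is λ = (1 − α)(n + g + δ).
λ = (1 − 0.27) × 0.163 = 0.73 × 0.163 = 0.11899
Half-life = ln 2 / λ = 0.6931 / 0.11899 ≈ 5.82 years

about 5.8 years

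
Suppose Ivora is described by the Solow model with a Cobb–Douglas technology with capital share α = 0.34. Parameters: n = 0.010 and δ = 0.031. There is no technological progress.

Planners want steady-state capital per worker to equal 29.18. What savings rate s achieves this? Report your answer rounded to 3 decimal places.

At the steady state, Δk = 0, so s·k^α = (n + δ)·k.
So s / (n + δ) = (k*)^(1−α) = 29.18^0.66 = 9.2674.
Therefore s = 9.2674 × (n + δ) = 9.2674 × 0.041 = 0.3800.

s ≈ 0.380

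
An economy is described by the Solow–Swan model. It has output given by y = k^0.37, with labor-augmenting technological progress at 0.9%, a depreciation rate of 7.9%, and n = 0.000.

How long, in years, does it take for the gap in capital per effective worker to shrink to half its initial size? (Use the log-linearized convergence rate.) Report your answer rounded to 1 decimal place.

about 12.5 years

Near the steady state the convergence rate is λ = (1 − α)(n + g + δ).
λ = (1 − 0.37) × 0.088 = 0.63 × 0.088 = 0.05544
Half-life = ln 2 / λ = 0.6931 / 0.05544 ≈ 12.50 years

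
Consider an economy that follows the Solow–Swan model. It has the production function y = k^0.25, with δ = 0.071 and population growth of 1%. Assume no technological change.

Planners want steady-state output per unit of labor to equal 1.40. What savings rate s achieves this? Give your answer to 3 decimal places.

s ≈ 0.222

In steady state, investment equals break-even investment: s·k^α = (n + δ)·k.
Since y* = [s/(n + δ)]^(α/(1−α)), we have s/(n + δ) = (y*)^((1−α)/α) = 1.40^3 = 2.7440.
Therefore s = 2.7440 × (n + δ) = 2.7440 × 0.081 = 0.2223.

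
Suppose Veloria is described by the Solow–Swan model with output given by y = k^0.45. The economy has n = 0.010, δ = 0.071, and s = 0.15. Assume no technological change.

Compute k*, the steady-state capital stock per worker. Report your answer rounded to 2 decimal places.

In steady state, investment equals break-even investment: s·k^α = (n + δ)·k.
Rearranging, k^(1−α) = s / (n + δ).
k^0.55 = 0.15 / (0.010 + 0.071) = 0.15 / 0.081 = 1.8519
k* = 1.8519^(1/0.55) ≈ 3.0660

k* = 3.07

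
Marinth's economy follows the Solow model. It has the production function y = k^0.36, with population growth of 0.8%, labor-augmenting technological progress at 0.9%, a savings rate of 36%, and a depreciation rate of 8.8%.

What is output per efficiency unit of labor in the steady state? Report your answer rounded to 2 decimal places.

y* = 2.00

At the steady state, Δk = 0, so s·k^α = (n + g + δ)·k.
Dividing both sides by k: k^(1−α) = s / (n + g + δ).
k^0.64 = 0.36 / (0.008 + 0.009 + 0.088) = 0.36 / 0.105 = 3.4286
k* = 3.4286^(1/0.64) ≈ 6.8568
y* = (k*)^α = 6.8568^0.36 ≈ 1.9999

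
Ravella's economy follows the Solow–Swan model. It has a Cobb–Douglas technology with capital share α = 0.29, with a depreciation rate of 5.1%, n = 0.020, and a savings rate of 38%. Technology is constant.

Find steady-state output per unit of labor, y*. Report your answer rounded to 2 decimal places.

At the steady state, Δk = 0, so s·k^α = (n + δ)·k.
Rearranging, k^(1−α) = s / (n + δ).
k^0.71 = 0.38 / (0.020 + 0.051) = 0.38 / 0.071 = 5.3521
k* = 5.3521^(1/0.71) ≈ 10.6192
y* = (k*)^α = 10.6192^0.29 ≈ 1.9841

y* = 1.98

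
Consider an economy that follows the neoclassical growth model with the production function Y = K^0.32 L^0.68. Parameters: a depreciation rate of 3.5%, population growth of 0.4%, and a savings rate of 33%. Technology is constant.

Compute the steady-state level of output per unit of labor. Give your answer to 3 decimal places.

y* ≈ 2.732

Steady state requires s·f(k) = (n + δ)·k, i.e. s·k^α = (n + δ)·k.
Rearranging, k^(1−α) = s / (n + δ).
k^0.68 = 0.33 / (0.004 + 0.035) = 0.33 / 0.039 = 8.4615
k* = 8.4615^(1/0.68) ≈ 23.1150
y* = (k*)^α = 23.1150^0.32 ≈ 2.7318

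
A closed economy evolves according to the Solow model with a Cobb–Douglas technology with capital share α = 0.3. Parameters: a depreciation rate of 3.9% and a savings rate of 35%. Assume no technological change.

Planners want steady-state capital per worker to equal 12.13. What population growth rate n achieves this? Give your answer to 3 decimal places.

In steady state, investment equals break-even investment: s·k^α = (n + δ)·k.
So s / (n + δ) = (k*)^(1−α) = 12.13^0.7 = 5.7372.
Therefore n + δ = s / 5.7372 = 0.35 / 5.7372 = 0.0610, so n = 0.0610 − 0.039 = 0.0220.

n ≈ 0.022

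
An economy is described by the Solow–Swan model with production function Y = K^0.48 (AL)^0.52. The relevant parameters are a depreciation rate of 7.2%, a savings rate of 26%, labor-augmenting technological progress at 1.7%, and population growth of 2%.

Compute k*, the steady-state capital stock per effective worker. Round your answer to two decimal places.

In steady state, investment equals break-even investment: s·k^α = (n + g + δ)·k.
Dividing both sides by k: k^(1−α) = s / (n + g + δ).
k^0.52 = 0.26 / (0.020 + 0.017 + 0.072) = 0.26 / 0.109 = 2.3853
k* = 2.3853^(1/0.52) ≈ 5.3216

k* = 5.32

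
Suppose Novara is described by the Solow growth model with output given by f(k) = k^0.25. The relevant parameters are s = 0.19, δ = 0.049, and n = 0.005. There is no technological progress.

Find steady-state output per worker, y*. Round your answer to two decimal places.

At the steady state, Δk = 0, so s·k^α = (n + δ)·k.
Dividing both sides by k: k^(1−α) = s / (n + δ).
k^0.75 = 0.19 / (0.005 + 0.049) = 0.19 / 0.054 = 3.5185
k* = 3.5185^(1/0.75) ≈ 5.3515
y* = (k*)^α = 5.3515^0.25 ≈ 1.5210

y* = 1.52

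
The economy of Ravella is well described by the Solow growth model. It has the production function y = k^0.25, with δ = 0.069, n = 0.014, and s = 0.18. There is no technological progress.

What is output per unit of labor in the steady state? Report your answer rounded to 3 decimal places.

y* = 1.294

Steady state requires s·f(k) = (n + δ)·k, i.e. s·k^α = (n + δ)·k.
Dividing both sides by k: k^(1−α) = s / (n + δ).
k^0.75 = 0.18 / (0.014 + 0.069) = 0.18 / 0.083 = 2.1687
k* = 2.1687^(1/0.75) ≈ 2.8072
y* = (k*)^α = 2.8072^0.25 ≈ 1.2944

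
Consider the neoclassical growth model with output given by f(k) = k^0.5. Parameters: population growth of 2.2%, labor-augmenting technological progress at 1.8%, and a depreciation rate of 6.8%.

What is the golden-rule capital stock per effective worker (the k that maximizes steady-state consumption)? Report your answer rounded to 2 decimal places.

k_gold ≈ 21.43

The golden rule sets f'(k) = n + g + δ, i.e. α·k^(α−1) = n + g + δ.
So k^(1−α) = α / (n + g + δ) = 0.5 / 0.108 = 4.6296.
k_gold = 4.6296^(1/0.5) ≈ 21.4332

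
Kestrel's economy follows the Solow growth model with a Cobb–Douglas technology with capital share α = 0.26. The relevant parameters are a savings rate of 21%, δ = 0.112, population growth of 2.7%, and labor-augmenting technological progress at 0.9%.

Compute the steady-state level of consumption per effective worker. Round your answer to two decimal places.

In steady state, investment equals break-even investment: s·k^α = (n + g + δ)·k.
Dividing both sides by k: k^(1−α) = s / (n + g + δ).
k^0.74 = 0.21 / (0.027 + 0.009 + 0.112) = 0.21 / 0.148 = 1.4189
k* = 1.4189^(1/0.74) ≈ 1.6045
y* = (k*)^α = 1.6045^0.26 ≈ 1.1308
c* = (1 − s)·y* = (1 − 0.21) × 1.1308 ≈ 0.8933

c* = 0.89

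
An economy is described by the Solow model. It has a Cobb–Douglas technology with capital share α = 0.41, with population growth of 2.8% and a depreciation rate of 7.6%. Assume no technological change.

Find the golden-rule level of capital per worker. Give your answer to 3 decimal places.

The golden rule sets f'(k) = n + δ, i.e. α·k^(α−1) = n + δ.
So k^(1−α) = α / (n + δ) = 0.41 / 0.104 = 3.9423.
k_gold = 3.9423^(1/0.59) ≈ 10.2269

k_gold ≈ 10.227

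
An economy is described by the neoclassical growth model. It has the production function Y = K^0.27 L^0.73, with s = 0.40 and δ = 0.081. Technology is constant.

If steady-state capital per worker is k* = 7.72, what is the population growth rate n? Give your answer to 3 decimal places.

Steady state requires s·f(k) = (n + δ)·k, i.e. s·k^α = (n + δ)·k.
So s / (n + δ) = (k*)^(1−α) = 7.72^0.73 = 4.4459.
Therefore n + δ = s / 4.4459 = 0.40 / 4.4459 = 0.0900, so n = 0.0900 − 0.081 = 0.0090.

n ≈ 0.009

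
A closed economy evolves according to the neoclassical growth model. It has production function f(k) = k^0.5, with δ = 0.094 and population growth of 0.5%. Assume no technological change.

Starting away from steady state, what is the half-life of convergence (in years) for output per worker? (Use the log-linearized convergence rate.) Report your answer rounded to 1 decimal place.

Near the steady state the convergence rate is λ = (1 − α)(n + δ).
λ = (1 − 0.5) × 0.099 = 0.5 × 0.099 = 0.0495
Half-life = ln 2 / λ = 0.6931 / 0.0495 ≈ 14.00 years

half-life ≈ 14.0 years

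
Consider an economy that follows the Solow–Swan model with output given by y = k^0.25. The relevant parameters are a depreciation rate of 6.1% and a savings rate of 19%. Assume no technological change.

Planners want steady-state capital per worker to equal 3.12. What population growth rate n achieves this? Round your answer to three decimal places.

Steady state requires s·f(k) = (n + δ)·k, i.e. s·k^α = (n + δ)·k.
So s / (n + δ) = (k*)^(1−α) = 3.12^0.75 = 2.3476.
Therefore n + δ = s / 2.3476 = 0.19 / 2.3476 = 0.0809, so n = 0.0809 − 0.061 = 0.0199.

n ≈ 0.020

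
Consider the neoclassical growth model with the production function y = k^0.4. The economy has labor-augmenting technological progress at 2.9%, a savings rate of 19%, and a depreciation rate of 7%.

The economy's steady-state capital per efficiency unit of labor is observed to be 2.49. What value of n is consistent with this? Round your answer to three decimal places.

Steady state requires s·f(k) = (n + g + δ)·k, i.e. s·k^α = (n + g + δ)·k.
So s / (n + g + δ) = (k*)^(1−α) = 2.49^0.6 = 1.7287.
Therefore n + g + δ = s / 1.7287 = 0.19 / 1.7287 = 0.1099, so n = 0.1099 − 0.099 = 0.0109.

n ≈ 0.011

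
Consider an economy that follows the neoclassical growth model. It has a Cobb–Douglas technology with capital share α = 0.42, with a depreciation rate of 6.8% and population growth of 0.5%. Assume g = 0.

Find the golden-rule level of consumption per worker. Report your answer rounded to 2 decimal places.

c_gold ≈ 2.06

At the golden rule, f'(k) = n + δ, so α·k^(α−1) = n + δ and k_gold = (α/(n + δ))^(1/(1−α)).
k_gold = (0.42/0.073)^(1/0.58) = 5.7534^1.7241 ≈ 20.4261
c_gold = f(k_gold) − (n + δ)·k_gold = 3.5504 − 0.073×20.4261 ≈ 2.0593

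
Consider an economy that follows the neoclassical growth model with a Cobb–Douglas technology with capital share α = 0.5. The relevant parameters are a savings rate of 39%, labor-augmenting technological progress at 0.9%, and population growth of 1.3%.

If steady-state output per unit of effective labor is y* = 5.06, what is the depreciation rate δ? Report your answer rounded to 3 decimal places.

δ ≈ 0.055

Steady state requires s·f(k) = (n + g + δ)·k, i.e. s·k^α = (n + g + δ)·k.
Since y* = [s/(n + g + δ)]^(α/(1−α)), we have s/(n + g + δ) = (y*)^((1−α)/α) = 5.06^1 = 5.0600.
Therefore n + g + δ = s / 5.0600 = 0.39 / 5.0600 = 0.0771, so δ = 0.0771 − 0.022 = 0.0551.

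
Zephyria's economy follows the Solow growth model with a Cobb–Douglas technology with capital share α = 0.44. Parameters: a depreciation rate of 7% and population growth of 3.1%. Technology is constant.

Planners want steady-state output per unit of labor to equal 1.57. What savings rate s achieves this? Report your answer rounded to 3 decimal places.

In steady state, investment equals break-even investment: s·k^α = (n + δ)·k.
Since y* = [s/(n + δ)]^(α/(1−α)), we have s/(n + δ) = (y*)^((1−α)/α) = 1.57^1.2727 = 1.7755.
Therefore s = 1.7755 × (n + δ) = 1.7755 × 0.101 = 0.1793.

s ≈ 0.179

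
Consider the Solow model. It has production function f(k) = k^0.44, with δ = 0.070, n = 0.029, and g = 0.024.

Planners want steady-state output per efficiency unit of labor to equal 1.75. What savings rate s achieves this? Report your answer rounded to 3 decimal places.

s ≈ 0.251

In steady state, investment equals break-even investment: s·k^α = (n + g + δ)·k.
Since y* = [s/(n + g + δ)]^(α/(1−α)), we have s/(n + g + δ) = (y*)^((1−α)/α) = 1.75^1.2727 = 2.0385.
Therefore s = 2.0385 × (n + g + δ) = 2.0385 × 0.123 = 0.2507.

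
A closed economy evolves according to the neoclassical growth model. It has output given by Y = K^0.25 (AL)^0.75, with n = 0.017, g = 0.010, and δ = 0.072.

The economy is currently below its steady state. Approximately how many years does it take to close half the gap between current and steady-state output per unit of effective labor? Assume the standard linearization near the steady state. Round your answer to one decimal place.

Near the steady state the convergence rate is λ = (1 − α)(n + g + δ).
λ = (1 − 0.25) × 0.099 = 0.75 × 0.099 = 0.07425
Half-life = ln 2 / λ = 0.6931 / 0.07425 ≈ 9.33 years

half-life ≈ 9.3 years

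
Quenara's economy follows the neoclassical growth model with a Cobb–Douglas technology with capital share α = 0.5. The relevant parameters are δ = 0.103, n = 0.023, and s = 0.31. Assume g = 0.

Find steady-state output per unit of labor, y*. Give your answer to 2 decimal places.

y* ≈ 2.46

In steady state, investment equals break-even investment: s·k^α = (n + δ)·k.
Dividing both sides by k: k^(1−α) = s / (n + δ).
k^0.5 = 0.31 / (0.023 + 0.103) = 0.31 / 0.126 = 2.4603
k* = 2.4603^(1/0.5) ≈ 6.0531
y* = (k*)^α = 6.0531^0.5 ≈ 2.4603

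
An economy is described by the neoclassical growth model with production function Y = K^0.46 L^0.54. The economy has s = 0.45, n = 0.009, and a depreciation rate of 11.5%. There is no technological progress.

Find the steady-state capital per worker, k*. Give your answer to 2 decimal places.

k* ≈ 10.88

Steady state requires s·f(k) = (n + δ)·k, i.e. s·k^α = (n + δ)·k.
Dividing both sides by k: k^(1−α) = s / (n + δ).
k^0.54 = 0.45 / (0.009 + 0.115) = 0.45 / 0.124 = 3.6290
k* = 3.6290^(1/0.54) ≈ 10.8803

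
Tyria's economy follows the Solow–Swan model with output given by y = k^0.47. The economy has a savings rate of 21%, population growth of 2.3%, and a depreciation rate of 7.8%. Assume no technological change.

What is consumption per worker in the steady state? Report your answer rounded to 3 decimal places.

At the steady state, Δk = 0, so s·k^α = (n + δ)·k.
Dividing both sides by k: k^(1−α) = s / (n + δ).
k^0.53 = 0.21 / (0.023 + 0.078) = 0.21 / 0.101 = 2.0792
k* = 2.0792^(1/0.53) ≈ 3.9793
y* = (k*)^α = 3.9793^0.47 ≈ 1.9139
c* = (1 − s)·y* = (1 − 0.21) × 1.9139 ≈ 1.5120

c* = 1.512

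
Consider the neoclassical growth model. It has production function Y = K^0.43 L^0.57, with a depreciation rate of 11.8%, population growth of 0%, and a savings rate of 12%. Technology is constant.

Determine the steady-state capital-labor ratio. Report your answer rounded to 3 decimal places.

At the steady state, Δk = 0, so s·k^α = (n + δ)·k.
Dividing both sides by k: k^(1−α) = s / (n + δ).
k^0.57 = 0.12 / (0.000 + 0.118) = 0.12 / 0.118 = 1.0169
k* = 1.0169^(1/0.57) ≈ 1.0298

k* ≈ 1.030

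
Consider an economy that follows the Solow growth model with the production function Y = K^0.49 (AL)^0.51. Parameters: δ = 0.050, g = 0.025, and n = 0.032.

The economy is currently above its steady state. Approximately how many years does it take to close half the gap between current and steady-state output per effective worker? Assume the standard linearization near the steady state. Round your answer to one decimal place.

t_½ ≈ 12.7 years

Near the steady state the convergence rate is λ = (1 − α)(n + g + δ).
λ = (1 − 0.49) × 0.107 = 0.51 × 0.107 = 0.05457
Half-life = ln 2 / λ = 0.6931 / 0.05457 ≈ 12.70 years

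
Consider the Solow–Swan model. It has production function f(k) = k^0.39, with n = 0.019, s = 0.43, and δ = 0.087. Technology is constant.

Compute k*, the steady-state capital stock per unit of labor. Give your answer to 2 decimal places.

At the steady state, Δk = 0, so s·k^α = (n + δ)·k.
Rearranging, k^(1−α) = s / (n + δ).
k^0.61 = 0.43 / (0.019 + 0.087) = 0.43 / 0.106 = 4.0566
k* = 4.0566^(1/0.61) ≈ 9.9309

k* ≈ 9.93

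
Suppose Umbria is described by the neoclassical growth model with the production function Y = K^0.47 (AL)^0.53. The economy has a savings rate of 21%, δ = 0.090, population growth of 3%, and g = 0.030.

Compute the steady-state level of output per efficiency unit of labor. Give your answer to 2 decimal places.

y* = 1.35

Steady state requires s·f(k) = (n + g + δ)·k, i.e. s·k^α = (n + g + δ)·k.
Rearranging, k^(1−α) = s / (n + g + δ).
k^0.53 = 0.21 / (0.030 + 0.030 + 0.090) = 0.21 / 0.150 = 1.4000
k* = 1.4000^(1/0.53) ≈ 1.8867
y* = (k*)^α = 1.8867^0.47 ≈ 1.3477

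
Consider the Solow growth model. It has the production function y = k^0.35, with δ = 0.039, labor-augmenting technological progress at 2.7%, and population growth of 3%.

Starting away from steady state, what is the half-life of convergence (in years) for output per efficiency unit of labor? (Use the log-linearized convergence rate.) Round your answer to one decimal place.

Near the steady state the convergence rate is λ = (1 − α)(n + g + δ).
λ = (1 − 0.35) × 0.096 = 0.65 × 0.096 = 0.0624
Half-life = ln 2 / λ = 0.6931 / 0.0624 ≈ 11.11 years

t_½ ≈ 11.1 years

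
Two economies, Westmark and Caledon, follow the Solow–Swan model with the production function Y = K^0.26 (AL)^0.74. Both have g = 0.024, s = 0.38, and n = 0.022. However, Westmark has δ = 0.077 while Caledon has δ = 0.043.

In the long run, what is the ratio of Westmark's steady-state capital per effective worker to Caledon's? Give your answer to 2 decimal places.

Steady-state k* = [s/(n + g + δ)]^(1/(1−α)), so the ratio is [ (s_W/(n + g + δ)_W) / (s_C/(n + g + δ)_C) ]^1.3514.
s_W/(n + g + δ)_W = 0.38/0.123 = 3.0894; s_C/(n + g + δ)_C = 0.38/0.089 = 4.2697.
Ratio = (3.0894/4.2697)^1.3514 = 0.7236^1.3514 ≈ 0.6458

k*_W / k*_C ≈ 0.65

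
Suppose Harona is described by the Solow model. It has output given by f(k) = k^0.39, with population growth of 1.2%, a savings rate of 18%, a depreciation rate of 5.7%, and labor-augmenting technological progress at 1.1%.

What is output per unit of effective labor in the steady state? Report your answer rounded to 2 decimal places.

Steady state requires s·f(k) = (n + g + δ)·k, i.e. s·k^α = (n + g + δ)·k.
Dividing both sides by k: k^(1−α) = s / (n + g + δ).
k^0.61 = 0.18 / (0.012 + 0.011 + 0.057) = 0.18 / 0.080 = 2.2500
k* = 2.2500^(1/0.61) ≈ 3.7788
y* = (k*)^α = 3.7788^0.39 ≈ 1.6795

y* ≈ 1.68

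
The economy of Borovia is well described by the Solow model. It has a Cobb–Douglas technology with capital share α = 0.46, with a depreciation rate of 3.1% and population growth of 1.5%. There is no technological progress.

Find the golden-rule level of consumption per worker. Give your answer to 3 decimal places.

At the golden rule, f'(k) = n + δ, so α·k^(α−1) = n + δ and k_gold = (α/(n + δ))^(1/(1−α)).
k_gold = (0.46/0.046)^(1/0.54) = 10.0000^1.8519 ≈ 71.1050
c_gold = f(k_gold) − (n + δ)·k_gold = 7.1101 − 0.046×71.1050 ≈ 3.8393

c_gold ≈ 3.839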